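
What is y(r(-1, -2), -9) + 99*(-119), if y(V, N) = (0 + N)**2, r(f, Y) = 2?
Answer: -11700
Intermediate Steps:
y(V, N) = N**2
y(r(-1, -2), -9) + 99*(-119) = (-9)**2 + 99*(-119) = 81 - 11781 = -11700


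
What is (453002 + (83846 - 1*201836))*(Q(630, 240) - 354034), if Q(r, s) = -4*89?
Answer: -118724902680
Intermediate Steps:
Q(r, s) = -356
(453002 + (83846 - 1*201836))*(Q(630, 240) - 354034) = (453002 + (83846 - 1*201836))*(-356 - 354034) = (453002 + (83846 - 201836))*(-354390) = (453002 - 117990)*(-354390) = 335012*(-354390) = -118724902680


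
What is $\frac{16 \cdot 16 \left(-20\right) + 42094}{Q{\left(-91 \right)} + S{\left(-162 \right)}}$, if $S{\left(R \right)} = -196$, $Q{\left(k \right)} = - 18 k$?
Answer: $\frac{2641}{103} \approx 25.641$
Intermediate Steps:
$\frac{16 \cdot 16 \left(-20\right) + 42094}{Q{\left(-91 \right)} + S{\left(-162 \right)}} = \frac{16 \cdot 16 \left(-20\right) + 42094}{\left(-18\right) \left(-91\right) - 196} = \frac{256 \left(-20\right) + 42094}{1638 - 196} = \frac{-5120 + 42094}{1442} = 36974 \cdot \frac{1}{1442} = \frac{2641}{103}$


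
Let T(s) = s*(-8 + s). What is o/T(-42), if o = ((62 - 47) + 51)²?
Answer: 363/175 ≈ 2.0743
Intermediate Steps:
o = 4356 (o = (15 + 51)² = 66² = 4356)
o/T(-42) = 4356/((-42*(-8 - 42))) = 4356/((-42*(-50))) = 4356/2100 = 4356*(1/2100) = 363/175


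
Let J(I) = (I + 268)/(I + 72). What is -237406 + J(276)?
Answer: -20654186/87 ≈ -2.3740e+5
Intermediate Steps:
J(I) = (268 + I)/(72 + I)
-237406 + J(276) = -237406 + (268 + 276)/(72 + 276) = -237406 + 544/348 = -237406 + (1/348)*544 = -237406 + 136/87 = -20654186/87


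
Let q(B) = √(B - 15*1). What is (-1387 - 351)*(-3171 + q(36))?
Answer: 5511198 - 1738*√21 ≈ 5.5032e+6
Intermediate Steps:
q(B) = √(-15 + B) (q(B) = √(B - 15) = √(-15 + B))
(-1387 - 351)*(-3171 + q(36)) = (-1387 - 351)*(-3171 + √(-15 + 36)) = -1738*(-3171 + √21) = 5511198 - 1738*√21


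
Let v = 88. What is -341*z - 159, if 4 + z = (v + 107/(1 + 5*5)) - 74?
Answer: -129281/26 ≈ -4972.3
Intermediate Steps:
z = 367/26 (z = -4 + ((88 + 107/(1 + 5*5)) - 74) = -4 + ((88 + 107/(1 + 25)) - 74) = -4 + ((88 + 107/26) - 74) = -4 + (2395/26 - 74) = -4 + 471/26 = 367/26 ≈ 14.115)
-341*z - 159 = -341*367/26 - 159 = -125147/26 - 159 = -129281/26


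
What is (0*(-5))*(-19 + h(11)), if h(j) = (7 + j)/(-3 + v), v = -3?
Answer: 0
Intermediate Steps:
h(j) = -7/6 - j/6 (h(j) = (7 + j)/(-3 - 3) = (7 + j)/(-6) = (7 + j)*(-1/6) = -7/6 - j/6)
(0*(-5))*(-19 + h(11)) = (0*(-5))*(-19 + (-7/6 - 1/6*11)) = 0*(-19 + (-7/6 - 11/6)) = 0*(-19 - 3) = 0*(-22) = 0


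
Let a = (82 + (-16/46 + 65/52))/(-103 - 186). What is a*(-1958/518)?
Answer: 7466833/6886292 ≈ 1.0843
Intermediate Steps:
a = -7627/26588 (a = (82 + (-16*1/46 + 65*(1/52)))/(-289) = (82 + (-8/23 + 5/4))*(-1/289) = (82 + 83/92)*(-1/289) = (7627/92)*(-1/289) = -7627/26588 ≈ -0.28686)
a*(-1958/518) = -(-7466833)/(13294*518) = -7627/26588*(-979/259) = 7466833/6886292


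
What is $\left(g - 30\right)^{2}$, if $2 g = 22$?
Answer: $361$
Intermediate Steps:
$g = 11$ ($g = \frac{1}{2} \cdot 22 = 11$)
$\left(g - 30\right)^{2} = \left(11 - 30\right)^{2} = \left(-19\right)^{2} = 361$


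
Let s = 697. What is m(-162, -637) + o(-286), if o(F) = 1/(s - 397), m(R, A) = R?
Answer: -48599/300 ≈ -162.00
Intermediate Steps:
o(F) = 1/300 (o(F) = 1/(697 - 397) = 1/300)
m(-162, -637) + o(-286) = -162 + 1/300 = -48599/300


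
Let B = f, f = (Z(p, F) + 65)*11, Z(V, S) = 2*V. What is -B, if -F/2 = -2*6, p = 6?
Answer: -847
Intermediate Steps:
F = 24 (F = -(-4)*6 = -2*(-12) = 24)
f = 847 (f = (2*6 + 65)*11 = (12 + 65)*11 = 77*11 = 847)
B = 847
-B = -1*847 = -847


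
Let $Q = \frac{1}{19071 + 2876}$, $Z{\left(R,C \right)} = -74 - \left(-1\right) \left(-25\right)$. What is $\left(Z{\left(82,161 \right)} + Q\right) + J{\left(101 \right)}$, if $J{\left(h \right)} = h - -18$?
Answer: $\frac{438941}{21947} \approx 20.0$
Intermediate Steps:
$Z{\left(R,C \right)} = -99$ ($Z{\left(R,C \right)} = -74 - 25 = -99$)
$J{\left(h \right)} = 18 + h$ ($J{\left(h \right)} = h + 18 = 18 + h$)
$Q = \frac{1}{21947} \approx 4.5564 \cdot 10^{-5}$
$\left(Z{\left(82,161 \right)} + Q\right) + J{\left(101 \right)} = \left(-99 + \frac{1}{21947}\right) + \left(18 + 101\right) = - \frac{2172752}{21947} + 119 = \frac{438941}{21947}$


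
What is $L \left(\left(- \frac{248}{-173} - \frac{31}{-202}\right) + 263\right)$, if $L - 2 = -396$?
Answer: $- \frac{1821512629}{17473} \approx -1.0425 \cdot 10^{5}$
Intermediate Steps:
$L = -394$ ($L = 2 - 396 = -394$)
$L \left(\left(- \frac{248}{-173} - \frac{31}{-202}\right) + 263\right) = - 394 \left(\left(- \frac{248}{-173} - \frac{31}{-202}\right) + 263\right) = - 394 \left(\left(\left(-248\right) \left(- \frac{1}{173}\right) - - \frac{31}{202}\right) + 263\right) = - 394 \left(\left(\frac{248}{173} + \frac{31}{202}\right) + 263\right) = - 394 \left(\frac{55459}{34946} + 263\right) = \left(-394\right) \frac{9246257}{34946} = - \frac{1821512629}{17473}$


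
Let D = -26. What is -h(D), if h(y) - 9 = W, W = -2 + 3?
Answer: -10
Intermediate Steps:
W = 1
h(y) = 10 (h(y) = 9 + 1 = 10)
-h(D) = -1*10 = -10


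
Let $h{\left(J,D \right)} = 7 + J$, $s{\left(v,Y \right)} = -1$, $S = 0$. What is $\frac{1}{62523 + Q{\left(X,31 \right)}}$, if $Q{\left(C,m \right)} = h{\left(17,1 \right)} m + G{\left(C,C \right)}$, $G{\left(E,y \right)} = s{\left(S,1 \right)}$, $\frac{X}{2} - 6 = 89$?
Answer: $\frac{1}{63266} \approx 1.5806 \cdot 10^{-5}$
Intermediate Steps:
$X = 190$ ($X = 12 + 2 \cdot 89 = 12 + 178 = 190$)
$G{\left(E,y \right)} = -1$
$Q{\left(C,m \right)} = -1 + 24 m$ ($Q{\left(C,m \right)} = \left(7 + 17\right) m - 1 = 24 m - 1 = -1 + 24 m$)
$\frac{1}{62523 + Q{\left(X,31 \right)}} = \frac{1}{62523 + \left(-1 + 24 \cdot 31\right)} = \frac{1}{62523 + \left(-1 + 744\right)} = \frac{1}{62523 + 743} = \frac{1}{63266}$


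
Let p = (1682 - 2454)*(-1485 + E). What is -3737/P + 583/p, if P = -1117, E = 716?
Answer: 2219188527/663127156 ≈ 3.3465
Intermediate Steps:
p = 593668 (p = (1682 - 2454)*(-1485 + 716) = -772*(-769) = 593668)
-3737/P + 583/p = -3737/(-1117) + 583/593668 = -3737*(-1/1117) + 583*(1/593668) = 3737/1117 + 583/593668 = 2219188527/663127156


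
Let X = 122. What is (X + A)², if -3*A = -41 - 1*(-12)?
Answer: 156025/9 ≈ 17336.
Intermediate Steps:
A = 29/3 (A = -(-41 - 1*(-12))/3 = -(-41 + 12)/3 = -⅓*(-29) = 29/3 ≈ 9.6667)
(X + A)² = (122 + 29/3)² = (395/3)² = 156025/9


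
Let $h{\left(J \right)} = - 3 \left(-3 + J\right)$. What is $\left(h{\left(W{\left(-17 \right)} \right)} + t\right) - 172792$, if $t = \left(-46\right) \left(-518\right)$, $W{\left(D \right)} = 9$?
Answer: $-148982$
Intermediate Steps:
$h{\left(J \right)} = 9 - 3 J$
$t = 23828$
$\left(h{\left(W{\left(-17 \right)} \right)} + t\right) - 172792 = \left(\left(9 - 27\right) + 23828\right) - 172792 = \left(-18 + 23828\right) - 172792 = 23810 - 172792 = -148982$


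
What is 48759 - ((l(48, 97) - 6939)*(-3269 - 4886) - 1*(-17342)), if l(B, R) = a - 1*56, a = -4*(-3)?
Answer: -56914948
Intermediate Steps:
a = 12
l(B, R) = -44 (l(B, R) = 12 - 1*56 = 12 - 56 = -44)
48759 - ((l(48, 97) - 6939)*(-3269 - 4886) - 1*(-17342)) = 48759 - ((-44 - 6939)*(-3269 - 4886) - 1*(-17342)) = 48759 - (-6983*(-8155) + 17342) = 48759 - (56946365 + 17342) = 48759 - 1*56963707 = 48759 - 56963707 = -56914948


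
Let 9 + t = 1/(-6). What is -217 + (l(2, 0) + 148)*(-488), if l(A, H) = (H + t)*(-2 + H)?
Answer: -244163/3 ≈ -81388.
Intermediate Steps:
t = -55/6 (t = -9 + 1/(-6) = -9 - 1/6 = -55/6 ≈ -9.1667)
l(A, H) = (-2 + H)*(-55/6 + H) (l(A, H) = (H - 55/6)*(-2 + H) = (-55/6 + H)*(-2 + H) = (-2 + H)*(-55/6 + H))
-217 + (l(2, 0) + 148)*(-488) = -217 + ((55/3 + 0**2 - 67/6*0) + 148)*(-488) = -217 + ((55/3 + 0 + 0) + 148)*(-488) = -217 + (55/3 + 148)*(-488) = -217 + (499/3)*(-488) = -217 - 243512/3 = -244163/3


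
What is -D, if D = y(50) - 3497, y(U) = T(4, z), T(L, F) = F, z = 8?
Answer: 3489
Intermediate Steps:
y(U) = 8
D = -3489 (D = 8 - 3497 = -3489)
-D = -1*(-3489) = 3489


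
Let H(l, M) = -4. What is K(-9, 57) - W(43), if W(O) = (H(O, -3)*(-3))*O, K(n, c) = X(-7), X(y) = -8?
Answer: -524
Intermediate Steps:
K(n, c) = -8
W(O) = 12*O (W(O) = (-4*(-3))*O = 12*O)
K(-9, 57) - W(43) = -8 - 12*43 = -8 - 1*516 = -8 - 516 = -524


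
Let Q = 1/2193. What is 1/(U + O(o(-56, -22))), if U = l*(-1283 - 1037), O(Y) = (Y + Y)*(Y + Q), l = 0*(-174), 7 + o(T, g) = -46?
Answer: 2193/12320168 ≈ 0.00017800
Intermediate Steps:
o(T, g) = -53 (o(T, g) = -7 - 46 = -53)
l = 0
Q = 1/2193 ≈ 0.00045600
O(Y) = 2*Y*(1/2193 + Y) (O(Y) = (Y + Y)*(Y + 1/2193) = (2*Y)*(1/2193 + Y) = 2*Y*(1/2193 + Y))
U = 0 (U = 0*(-1283 - 1037) = 0*(-2320) = 0)
1/(U + O(o(-56, -22))) = 1/(0 + (2/2193)*(-53)*(1 + 2193*(-53))) = 1/(0 + (2/2193)*(-53)*(1 - 116229)) = 1/(0 + (2/2193)*(-53)*(-116228)) = 1/(0 + 12320168/2193) = 1/(12320168/2193) = 2193/12320168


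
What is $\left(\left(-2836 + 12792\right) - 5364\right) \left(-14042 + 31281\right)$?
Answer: $79161488$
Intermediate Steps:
$\left(\left(-2836 + 12792\right) - 5364\right) \left(-14042 + 31281\right) = \left(9956 - 5364\right) 17239 = 4592 \cdot 17239 = 79161488$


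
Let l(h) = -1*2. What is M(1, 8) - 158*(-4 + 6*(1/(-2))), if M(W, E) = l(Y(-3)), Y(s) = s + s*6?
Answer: 1104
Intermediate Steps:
Y(s) = 7*s (Y(s) = s + 6*s = 7*s)
l(h) = -2
M(W, E) = -2
M(1, 8) - 158*(-4 + 6*(1/(-2))) = -2 - 158*(-4 + 6*(1/(-2))) = -2 - 158*(-4 + 6*(1*(-1/2))) = -2 - 158*(-4 + 6*(-1/2)) = -2 - 158*(-4 - 3) = -2 - 158*(-7) = -2 + 1106 = 1104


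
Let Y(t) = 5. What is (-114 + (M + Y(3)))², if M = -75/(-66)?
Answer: 5631129/484 ≈ 11635.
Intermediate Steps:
M = 25/22 (M = -75*(-1/66) = 25/22 ≈ 1.1364)
(-114 + (M + Y(3)))² = (-114 + (25/22 + 5))² = (-114 + 135/22)² = (-2373/22)² = 5631129/484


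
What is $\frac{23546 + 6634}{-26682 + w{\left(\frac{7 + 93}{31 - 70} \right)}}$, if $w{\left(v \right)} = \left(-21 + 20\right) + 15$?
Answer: $- \frac{7545}{6667} \approx -1.1317$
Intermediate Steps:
$w{\left(v \right)} = 14$ ($w{\left(v \right)} = -1 + 15 = 14$)
$\frac{23546 + 6634}{-26682 + w{\left(\frac{7 + 93}{31 - 70} \right)}} = \frac{23546 + 6634}{-26682 + 14} = \frac{30180}{-26668} = 30180 \left(- \frac{1}{26668}\right) = - \frac{7545}{6667}$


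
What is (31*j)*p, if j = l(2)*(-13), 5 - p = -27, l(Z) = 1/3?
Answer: -12896/3 ≈ -4298.7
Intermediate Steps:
l(Z) = 1/3
p = 32 (p = 5 - 1*(-27) = 5 + 27 = 32)
j = -13/3 (j = (1/3)*(-13) = -13/3 ≈ -4.3333)
(31*j)*p = (31*(-13/3))*32 = -403/3*32 = -12896/3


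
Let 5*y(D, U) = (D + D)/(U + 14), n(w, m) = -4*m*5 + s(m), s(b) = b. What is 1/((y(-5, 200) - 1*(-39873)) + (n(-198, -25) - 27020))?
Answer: 107/1426095 ≈ 7.5030e-5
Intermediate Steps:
n(w, m) = -19*m (n(w, m) = -4*m*5 + m = -20*m + m = -19*m)
y(D, U) = 2*D/(5*(14 + U)) (y(D, U) = ((D + D)/(U + 14))/5 = ((2*D)/(14 + U))/5 = (2*D/(14 + U))/5 = 2*D/(5*(14 + U)))
1/((y(-5, 200) - 1*(-39873)) + (n(-198, -25) - 27020)) = 1/(((2/5)*(-5)/(14 + 200) - 1*(-39873)) + (-19*(-25) - 27020)) = 1/(((2/5)*(-5)/214 + 39873) + (475 - 27020)) = 1/(((2/5)*(-5)*(1/214) + 39873) - 26545) = 1/((-1/107 + 39873) - 26545) = 1/(4266410/107 - 26545) = 1/(1426095/107) = 107/1426095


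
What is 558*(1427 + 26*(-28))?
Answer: 390042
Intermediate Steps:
558*(1427 + 26*(-28)) = 558*(1427 - 728) = 558*699 = 390042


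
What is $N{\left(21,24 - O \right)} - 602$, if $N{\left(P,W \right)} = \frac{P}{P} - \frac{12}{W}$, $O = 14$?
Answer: $- \frac{3011}{5} \approx -602.2$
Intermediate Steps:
$N{\left(P,W \right)} = 1 - \frac{12}{W}$
$N{\left(21,24 - O \right)} - 602 = \frac{-12 + \left(24 - 14\right)}{24 - 14} - 602 = \frac{-12 + 10}{10} - 602 = \frac{1}{10} \left(-2\right) - 602 = - \frac{1}{5} - 602 = - \frac{3011}{5}$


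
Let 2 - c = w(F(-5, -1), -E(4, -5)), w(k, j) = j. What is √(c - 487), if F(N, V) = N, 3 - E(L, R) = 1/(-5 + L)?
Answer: I*√481 ≈ 21.932*I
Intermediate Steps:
E(L, R) = 3 - 1/(-5 + L)
c = 6 (c = 2 - (-1)*(-16 + 3*4)/(-5 + 4) = 2 - (-1)*(-16 + 12)/(-1) = 2 - (-1)*(-1*(-4)) = 2 - (-1)*4 = 2 - 1*(-4) = 2 + 4 = 6)
√(c - 487) = √(6 - 487) = √(-481) = I*√481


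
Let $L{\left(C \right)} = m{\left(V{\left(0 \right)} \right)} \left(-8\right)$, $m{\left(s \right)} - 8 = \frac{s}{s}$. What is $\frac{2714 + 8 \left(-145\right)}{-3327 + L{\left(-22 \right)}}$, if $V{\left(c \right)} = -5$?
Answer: $- \frac{518}{1133} \approx -0.45719$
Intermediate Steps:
$m{\left(s \right)} = 9$ ($m{\left(s \right)} = 8 + \frac{s}{s} = 8 + 1 = 9$)
$L{\left(C \right)} = -72$ ($L{\left(C \right)} = 9 \left(-8\right) = -72$)
$\frac{2714 + 8 \left(-145\right)}{-3327 + L{\left(-22 \right)}} = \frac{2714 + 8 \left(-145\right)}{-3327 - 72} = \frac{2714 - 1160}{-3399} = 1554 \left(- \frac{1}{3399}\right) = - \frac{518}{1133}$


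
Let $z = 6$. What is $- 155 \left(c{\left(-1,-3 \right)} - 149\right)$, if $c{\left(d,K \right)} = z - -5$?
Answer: $21390$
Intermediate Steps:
$c{\left(d,K \right)} = 11$ ($c{\left(d,K \right)} = 6 - -5 = 6 + 5 = 11$)
$- 155 \left(c{\left(-1,-3 \right)} - 149\right) = - 155 \left(11 - 149\right) = \left(-155\right) \left(-138\right) = 21390$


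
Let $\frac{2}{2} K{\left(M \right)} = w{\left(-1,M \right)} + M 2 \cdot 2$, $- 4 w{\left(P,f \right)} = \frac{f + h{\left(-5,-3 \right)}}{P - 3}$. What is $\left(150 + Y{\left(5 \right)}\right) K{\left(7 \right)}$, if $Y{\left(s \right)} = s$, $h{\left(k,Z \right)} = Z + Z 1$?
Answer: $\frac{69595}{16} \approx 4349.7$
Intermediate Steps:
$h{\left(k,Z \right)} = 2 Z$ ($h{\left(k,Z \right)} = Z + Z = 2 Z$)
$w{\left(P,f \right)} = - \frac{-6 + f}{4 \left(-3 + P\right)}$ ($w{\left(P,f \right)} = - \frac{\left(f + 2 \left(-3\right)\right) \frac{1}{P - 3}}{4} = - \frac{\left(f - 6\right) \frac{1}{-3 + P}}{4} = - \frac{\left(-6 + f\right) \frac{1}{-3 + P}}{4} = - \frac{\frac{1}{-3 + P} \left(-6 + f\right)}{4} = - \frac{-6 + f}{4 \left(-3 + P\right)}$)
$K{\left(M \right)} = - \frac{3}{8} + \frac{65 M}{16}$ ($K{\left(M \right)} = \frac{6 - M}{4 \left(-3 - 1\right)} + M 2 \cdot 2 = \frac{6 - M}{4 \left(-4\right)} + M 4 = \frac{1}{4} \left(- \frac{1}{4}\right) \left(6 - M\right) + 4 M = \left(- \frac{3}{8} + \frac{M}{16}\right) + 4 M = - \frac{3}{8} + \frac{65 M}{16}$)
$\left(150 + Y{\left(5 \right)}\right) K{\left(7 \right)} = \left(150 + 5\right) \left(- \frac{3}{8} + \frac{65}{16} \cdot 7\right) = 155 \left(- \frac{3}{8} + \frac{455}{16}\right) = 155 \cdot \frac{449}{16} = \frac{69595}{16}$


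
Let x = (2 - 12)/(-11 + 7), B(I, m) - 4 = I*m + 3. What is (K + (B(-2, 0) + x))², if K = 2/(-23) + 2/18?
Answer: 15547249/171396 ≈ 90.709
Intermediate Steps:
B(I, m) = 7 + I*m (B(I, m) = 4 + (I*m + 3) = 4 + (3 + I*m) = 7 + I*m)
x = 5/2 (x = -10/(-4) = -10*(-¼) = 5/2 ≈ 2.5000)
K = 5/207 (K = 2*(-1/23) + 2*(1/18) = -2/23 + ⅑ = 5/207 ≈ 0.024155)
(K + (B(-2, 0) + x))² = (5/207 + ((7 - 2*0) + 5/2))² = (5/207 + ((7 + 0) + 5/2))² = (5/207 + (7 + 5/2))² = (5/207 + 19/2)² = (3943/414)² = 15547249/171396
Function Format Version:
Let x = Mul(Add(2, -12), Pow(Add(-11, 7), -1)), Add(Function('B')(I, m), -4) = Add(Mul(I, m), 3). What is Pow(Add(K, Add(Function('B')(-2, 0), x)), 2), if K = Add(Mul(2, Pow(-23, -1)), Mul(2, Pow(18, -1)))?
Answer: Rational(15547249, 171396) ≈ 90.709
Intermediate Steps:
Function('B')(I, m) = Add(7, Mul(I, m)) (Function('B')(I, m) = Add(4, Add(Mul(I, m), 3)) = Add(4, Add(3, Mul(I, m))) = Add(7, Mul(I, m)))
x = Rational(5, 2) (x = Mul(-10, Pow(-4, -1)) = Mul(-10, Rational(-1, 4)) = Rational(5, 2) ≈ 2.5000)
K = Rational(5, 207) (K = Add(Mul(2, Rational(-1, 23)), Mul(2, Rational(1, 18))) = Add(Rational(-2, 23), Rational(1, 9)) = Rational(5, 207) ≈ 0.024155)
Pow(Add(K, Add(Function('B')(-2, 0), x)), 2) = Pow(Add(Rational(5, 207), Add(Add(7, Mul(-2, 0)), Rational(5, 2))), 2) = Pow(Add(Rational(5, 207), Add(Add(7, 0), Rational(5, 2))), 2) = Pow(Add(Rational(5, 207), Add(7, Rational(5, 2))), 2) = Pow(Add(Rational(5, 207), Rational(19, 2)), 2) = Pow(Rational(3943, 414), 2) = Rational(15547249, 171396)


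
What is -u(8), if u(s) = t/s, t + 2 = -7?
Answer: 9/8 ≈ 1.1250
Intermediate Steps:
t = -9 (t = -2 - 7 = -9)
u(s) = -9/s
-u(8) = -(-9)/8 = -1*(-9/8) = 9/8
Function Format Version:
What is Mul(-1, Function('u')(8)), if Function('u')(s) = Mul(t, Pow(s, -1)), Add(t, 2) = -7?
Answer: Rational(9, 8) ≈ 1.1250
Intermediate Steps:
t = -9 (t = Add(-2, -7) = -9)
Function('u')(s) = Mul(-9, Pow(s, -1))
Mul(-1, Function('u')(8)) = Mul(-1, Mul(-9, Pow(8, -1))) = Mul(-1, Mul(-9, Rational(1, 8))) = Mul(-1, Rational(-9, 8)) = Rational(9, 8)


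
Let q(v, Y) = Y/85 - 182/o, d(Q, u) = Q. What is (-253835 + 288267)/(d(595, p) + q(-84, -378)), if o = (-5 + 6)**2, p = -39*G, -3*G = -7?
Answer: 2926720/34727 ≈ 84.278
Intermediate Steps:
G = 7/3 (G = -1/3*(-7) = 7/3 ≈ 2.3333)
p = -91 (p = -39*7/3 = -91)
o = 1 (o = 1**2 = 1)
q(v, Y) = -182 + Y/85 (q(v, Y) = Y/85 - 182/1 = Y*(1/85) - 182*1 = Y/85 - 182 = -182 + Y/85)
(-253835 + 288267)/(d(595, p) + q(-84, -378)) = (-253835 + 288267)/(595 + (-182 + (1/85)*(-378))) = 34432/(595 + (-182 - 378/85)) = 34432/(595 - 15848/85) = 34432/(34727/85) = 34432*(85/34727) = 2926720/34727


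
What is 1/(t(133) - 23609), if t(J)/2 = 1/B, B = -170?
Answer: -85/2006766 ≈ -4.2357e-5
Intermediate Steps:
t(J) = -1/85 (t(J) = 2/(-170) = 2*(-1/170) = -1/85)
1/(t(133) - 23609) = 1/(-1/85 - 23609) = 1/(-2006766/85) = -85/2006766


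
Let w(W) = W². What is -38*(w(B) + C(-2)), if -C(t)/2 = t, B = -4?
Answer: -760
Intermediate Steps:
C(t) = -2*t
-38*(w(B) + C(-2)) = -38*((-4)² - 2*(-2)) = -38*(16 + 4) = -38*20 = -760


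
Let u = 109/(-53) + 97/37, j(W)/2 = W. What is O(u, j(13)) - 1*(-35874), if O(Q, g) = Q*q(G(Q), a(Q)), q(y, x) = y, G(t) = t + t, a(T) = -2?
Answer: 137956675682/3845521 ≈ 35875.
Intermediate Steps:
j(W) = 2*W
G(t) = 2*t
u = 1108/1961 (u = 109*(-1/53) + 97*(1/37) = -109/53 + 97/37 = 1108/1961 ≈ 0.56502)
O(Q, g) = 2*Q**2 (O(Q, g) = Q*(2*Q) = 2*Q**2)
O(u, j(13)) - 1*(-35874) = 2*(1108/1961)**2 - 1*(-35874) = 2*(1227664/3845521) + 35874 = 2455328/3845521 + 35874 = 137956675682/3845521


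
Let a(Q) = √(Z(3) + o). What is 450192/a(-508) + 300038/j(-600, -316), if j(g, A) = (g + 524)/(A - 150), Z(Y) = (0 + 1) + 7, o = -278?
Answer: 34954427/19 - 75032*I*√30/15 ≈ 1.8397e+6 - 27398.0*I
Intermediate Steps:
Z(Y) = 8 (Z(Y) = 1 + 7 = 8)
a(Q) = 3*I*√30 (a(Q) = √(8 - 278) = √(-270) = 3*I*√30)
j(g, A) = (524 + g)/(-150 + A)
450192/a(-508) + 300038/j(-600, -316) = 450192/((3*I*√30)) + 300038/(((524 - 600)/(-150 - 316))) = 450192*(-I*√30/90) + 300038/((-76/(-466))) = -75032*I*√30/15 + 300038/((-1/466*(-76))) = -75032*I*√30/15 + 300038/(38/233) = -75032*I*√30/15 + 300038*(233/38) = -75032*I*√30/15 + 34954427/19 = 34954427/19 - 75032*I*√30/15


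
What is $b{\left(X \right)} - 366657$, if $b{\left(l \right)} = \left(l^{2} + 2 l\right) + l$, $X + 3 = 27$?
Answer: $-366009$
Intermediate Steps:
$X = 24$ ($X = -3 + 27 = 24$)
$b{\left(l \right)} = l^{2} + 3 l$
$b{\left(X \right)} - 366657 = 24 \left(3 + 24\right) - 366657 = 24 \cdot 27 - 366657 = 648 - 366657 = -366009$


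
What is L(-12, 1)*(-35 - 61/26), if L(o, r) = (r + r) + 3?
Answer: -4855/26 ≈ -186.73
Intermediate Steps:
L(o, r) = 3 + 2*r (L(o, r) = 2*r + 3 = 3 + 2*r)
L(-12, 1)*(-35 - 61/26) = (3 + 2*1)*(-35 - 61/26) = (3 + 2)*(-35 - 61*1/26) = 5*(-35 - 61/26) = 5*(-971/26) = -4855/26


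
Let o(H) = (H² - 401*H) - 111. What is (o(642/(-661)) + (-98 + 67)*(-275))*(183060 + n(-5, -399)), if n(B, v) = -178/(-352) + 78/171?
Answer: 92955092407058405/57673572 ≈ 1.6117e+9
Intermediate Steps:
n(B, v) = 9649/10032 (n(B, v) = -178*(-1/352) + 78*(1/171) = 89/176 + 26/57 = 9649/10032)
o(H) = -111 + H² - 401*H
(o(642/(-661)) + (-98 + 67)*(-275))*(183060 + n(-5, -399)) = ((-111 + (642/(-661))² - 257442/(-661)) + (-98 + 67)*(-275))*(183060 + 9649/10032) = ((-111 + (642*(-1/661))² - 257442*(-1)/661) - 31*(-275))*(1836467569/10032) = ((-111 + (-642/661)² - 401*(-642/661)) + 8525)*(1836467569/10032) = ((-111 + 412164/436921 + 257442/661) + 8525)*(1836467569/10032) = (122083095/436921 + 8525)*(1836467569/10032) = (3846834620/436921)*(1836467569/10032) = 92955092407058405/57673572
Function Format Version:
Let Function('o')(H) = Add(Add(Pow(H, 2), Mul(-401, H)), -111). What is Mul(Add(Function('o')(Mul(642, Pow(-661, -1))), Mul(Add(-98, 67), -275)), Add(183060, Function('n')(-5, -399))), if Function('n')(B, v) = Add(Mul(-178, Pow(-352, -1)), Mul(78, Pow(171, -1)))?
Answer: Rational(92955092407058405, 57673572) ≈ 1.6117e+9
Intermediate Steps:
Function('n')(B, v) = Rational(9649, 10032) (Function('n')(B, v) = Add(Mul(-178, Rational(-1, 352)), Mul(78, Rational(1, 171))) = Add(Rational(89, 176), Rational(26, 57)) = Rational(9649, 10032))
Function('o')(H) = Add(-111, Pow(H, 2), Mul(-401, H))
Mul(Add(Function('o')(Mul(642, Pow(-661, -1))), Mul(Add(-98, 67), -275)), Add(183060, Function('n')(-5, -399))) = Mul(Add(Add(-111, Pow(Mul(642, Pow(-661, -1)), 2), Mul(-401, Mul(642, Pow(-661, -1)))), Mul(Add(-98, 67), -275)), Add(183060, Rational(9649, 10032))) = Mul(Add(Add(-111, Pow(Mul(642, Rational(-1, 661)), 2), Mul(-401, Mul(642, Rational(-1, 661)))), Mul(-31, -275)), Rational(1836467569, 10032)) = Mul(Add(Add(-111, Pow(Rational(-642, 661), 2), Mul(-401, Rational(-642, 661))), 8525), Rational(1836467569, 10032)) = Mul(Add(Add(-111, Rational(412164, 436921), Rational(257442, 661)), 8525), Rational(1836467569, 10032)) = Mul(Add(Rational(122083095, 436921), 8525), Rational(1836467569, 10032)) = Mul(Rational(3846834620, 436921), Rational(1836467569, 10032)) = Rational(92955092407058405, 57673572)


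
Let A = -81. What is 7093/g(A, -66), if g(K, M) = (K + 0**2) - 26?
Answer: -7093/107 ≈ -66.290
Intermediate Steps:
g(K, M) = -26 + K (g(K, M) = (K + 0) - 26 = K - 26 = -26 + K)
7093/g(A, -66) = 7093/(-26 - 81) = 7093/(-107) = 7093*(-1/107) = -7093/107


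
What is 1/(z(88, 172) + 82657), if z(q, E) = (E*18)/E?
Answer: 1/82675 ≈ 1.2096e-5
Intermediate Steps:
z(q, E) = 18 (z(q, E) = (18*E)/E = 18)
1/(z(88, 172) + 82657) = 1/(18 + 82657) = 1/82675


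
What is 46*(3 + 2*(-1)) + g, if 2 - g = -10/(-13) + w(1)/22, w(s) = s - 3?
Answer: 6767/143 ≈ 47.322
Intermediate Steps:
w(s) = -3 + s
g = 189/143 (g = 2 - (-10/(-13) + (-3 + 1)/22) = 2 - (-10*(-1/13) - 2*1/22) = 2 - (10/13 - 1/11) = 2 - 1*97/143 = 2 - 97/143 = 189/143 ≈ 1.3217)
46*(3 + 2*(-1)) + g = 46*(3 + 2*(-1)) + 189/143 = 46*(3 - 2) + 189/143 = 46*1 + 189/143 = 46 + 189/143 = 6767/143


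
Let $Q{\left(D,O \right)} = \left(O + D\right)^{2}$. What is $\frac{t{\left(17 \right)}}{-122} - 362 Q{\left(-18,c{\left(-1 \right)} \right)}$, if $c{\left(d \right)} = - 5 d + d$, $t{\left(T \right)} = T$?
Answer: $- \frac{8656161}{122} \approx -70952.0$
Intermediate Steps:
$c{\left(d \right)} = - 4 d$
$Q{\left(D,O \right)} = \left(D + O\right)^{2}$
$\frac{t{\left(17 \right)}}{-122} - 362 Q{\left(-18,c{\left(-1 \right)} \right)} = \frac{17}{-122} - 362 \left(-18 - -4\right)^{2} = 17 \left(- \frac{1}{122}\right) - 362 \left(-18 + 4\right)^{2} = - \frac{17}{122} - 362 \left(-14\right)^{2} = - \frac{17}{122} - 70952 = - \frac{8656161}{122}$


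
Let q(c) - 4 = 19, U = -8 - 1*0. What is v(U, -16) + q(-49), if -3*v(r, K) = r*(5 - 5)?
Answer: 23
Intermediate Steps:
U = -8 (U = -8 + 0 = -8)
v(r, K) = 0 (v(r, K) = -r*(5 - 5)/3 = -r*0/3 = -⅓*0 = 0)
q(c) = 23 (q(c) = 4 + 19 = 23)
v(U, -16) + q(-49) = 0 + 23 = 23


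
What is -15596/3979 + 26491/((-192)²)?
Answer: -469523255/146681856 ≈ -3.2010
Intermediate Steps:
-15596/3979 + 26491/((-192)²) = -15596*1/3979 + 26491/36864 = -15596/3979 + 26491*(1/36864) = -15596/3979 + 26491/36864 = -469523255/146681856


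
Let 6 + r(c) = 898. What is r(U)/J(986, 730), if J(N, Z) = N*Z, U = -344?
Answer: 223/179945 ≈ 0.0012393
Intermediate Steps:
r(c) = 892 (r(c) = -6 + 898 = 892)
r(U)/J(986, 730) = 892/((986*730)) = 892/719780 = 892*(1/719780) = 223/179945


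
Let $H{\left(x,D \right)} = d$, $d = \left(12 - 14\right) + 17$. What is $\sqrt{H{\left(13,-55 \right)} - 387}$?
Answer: $2 i \sqrt{93} \approx 19.287 i$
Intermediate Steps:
$d = 15$ ($d = \left(12 - 14\right) + 17 = -2 + 17 = 15$)
$H{\left(x,D \right)} = 15$
$\sqrt{H{\left(13,-55 \right)} - 387} = \sqrt{15 - 387} = \sqrt{-372} = 2 i \sqrt{93}$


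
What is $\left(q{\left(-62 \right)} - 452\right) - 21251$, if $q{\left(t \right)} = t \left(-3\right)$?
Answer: $-21517$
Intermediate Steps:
$q{\left(t \right)} = - 3 t$
$\left(q{\left(-62 \right)} - 452\right) - 21251 = \left(\left(-3\right) \left(-62\right) - 452\right) - 21251 = \left(186 - 452\right) - 21251 = -266 - 21251 = -21517$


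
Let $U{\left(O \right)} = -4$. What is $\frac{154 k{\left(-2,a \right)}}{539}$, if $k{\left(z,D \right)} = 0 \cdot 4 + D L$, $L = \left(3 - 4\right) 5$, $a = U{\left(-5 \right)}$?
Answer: $\frac{40}{7} \approx 5.7143$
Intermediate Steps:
$a = -4$
$L = -5$ ($L = \left(-1\right) 5 = -5$)
$k{\left(z,D \right)} = - 5 D$ ($k{\left(z,D \right)} = 0 \cdot 4 + D \left(-5\right) = 0 - 5 D = - 5 D$)
$\frac{154 k{\left(-2,a \right)}}{539} = \frac{154 \left(\left(-5\right) \left(-4\right)\right)}{539} = 154 \cdot 20 \cdot \frac{1}{539} = 3080 \cdot \frac{1}{539} = \frac{40}{7}$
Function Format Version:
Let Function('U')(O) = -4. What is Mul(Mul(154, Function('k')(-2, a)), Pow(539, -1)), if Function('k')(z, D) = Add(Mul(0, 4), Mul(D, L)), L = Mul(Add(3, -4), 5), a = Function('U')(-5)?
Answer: Rational(40, 7) ≈ 5.7143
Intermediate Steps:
a = -4
L = -5 (L = Mul(-1, 5) = -5)
Function('k')(z, D) = Mul(-5, D) (Function('k')(z, D) = Add(Mul(0, 4), Mul(D, -5)) = Add(0, Mul(-5, D)) = Mul(-5, D))
Mul(Mul(154, Function('k')(-2, a)), Pow(539, -1)) = Mul(Mul(154, Mul(-5, -4)), Pow(539, -1)) = Mul(Mul(154, 20), Rational(1, 539)) = Mul(3080, Rational(1, 539)) = Rational(40, 7)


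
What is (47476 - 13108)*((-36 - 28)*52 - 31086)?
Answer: -1182740352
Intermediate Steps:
(47476 - 13108)*((-36 - 28)*52 - 31086) = 34368*(-64*52 - 31086) = 34368*(-3328 - 31086) = 34368*(-34414) = -1182740352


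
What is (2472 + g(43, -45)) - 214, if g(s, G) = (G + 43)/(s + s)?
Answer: 97093/43 ≈ 2258.0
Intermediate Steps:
g(s, G) = (43 + G)/(2*s) (g(s, G) = (43 + G)/((2*s)) = (43 + G)*(1/(2*s)) = (43 + G)/(2*s))
(2472 + g(43, -45)) - 214 = (2472 + (½)*(43 - 45)/43) - 214 = (2472 + (½)*(1/43)*(-2)) - 214 = (2472 - 1/43) - 214 = 106295/43 - 214 = 97093/43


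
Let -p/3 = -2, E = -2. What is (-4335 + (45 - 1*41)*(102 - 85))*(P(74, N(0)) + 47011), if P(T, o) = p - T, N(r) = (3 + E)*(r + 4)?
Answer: -200305781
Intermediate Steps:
p = 6 (p = -3*(-2) = 6)
N(r) = 4 + r (N(r) = (3 - 2)*(r + 4) = 1*(4 + r) = 4 + r)
P(T, o) = 6 - T
(-4335 + (45 - 1*41)*(102 - 85))*(P(74, N(0)) + 47011) = (-4335 + (45 - 1*41)*(102 - 85))*((6 - 1*74) + 47011) = (-4335 + (45 - 41)*17)*((6 - 74) + 47011) = (-4335 + 4*17)*(-68 + 47011) = (-4335 + 68)*46943 = -4267*46943 = -200305781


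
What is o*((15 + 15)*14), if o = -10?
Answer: -4200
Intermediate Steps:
o*((15 + 15)*14) = -10*(15 + 15)*14 = -300*14 = -10*420 = -4200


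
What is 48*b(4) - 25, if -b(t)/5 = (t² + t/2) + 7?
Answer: -6025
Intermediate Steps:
b(t) = -35 - 5*t² - 5*t/2 (b(t) = -5*((t² + t/2) + 7) = -5*(7 + t² + t/2) = -35 - 5*t² - 5*t/2)
48*b(4) - 25 = 48*(-35 - 5*4² - 5/2*4) - 25 = 48*(-35 - 5*16 - 10) - 25 = 48*(-35 - 80 - 10) - 25 = 48*(-125) - 25 = -6000 - 25 = -6025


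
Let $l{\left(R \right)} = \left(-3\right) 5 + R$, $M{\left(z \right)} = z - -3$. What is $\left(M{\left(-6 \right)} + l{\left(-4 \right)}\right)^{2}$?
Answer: $484$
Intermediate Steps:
$M{\left(z \right)} = 3 + z$ ($M{\left(z \right)} = z + 3 = 3 + z$)
$l{\left(R \right)} = -15 + R$
$\left(M{\left(-6 \right)} + l{\left(-4 \right)}\right)^{2} = \left(\left(3 - 6\right) - 19\right)^{2} = \left(-3 - 19\right)^{2} = \left(-22\right)^{2} = 484$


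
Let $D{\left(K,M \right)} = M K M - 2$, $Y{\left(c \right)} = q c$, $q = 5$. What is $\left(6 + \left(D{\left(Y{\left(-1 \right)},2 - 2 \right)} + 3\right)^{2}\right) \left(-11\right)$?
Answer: $-77$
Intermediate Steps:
$Y{\left(c \right)} = 5 c$
$D{\left(K,M \right)} = -2 + K M^{2}$ ($D{\left(K,M \right)} = K M M - 2 = K M^{2} - 2 = -2 + K M^{2}$)
$\left(6 + \left(D{\left(Y{\left(-1 \right)},2 - 2 \right)} + 3\right)^{2}\right) \left(-11\right) = \left(6 + \left(\left(-2 + 5 \left(-1\right) \left(2 - 2\right)^{2}\right) + 3\right)^{2}\right) \left(-11\right) = \left(6 + \left(\left(-2 - 5 \left(2 - 2\right)^{2}\right) + 3\right)^{2}\right) \left(-11\right) = \left(6 + \left(\left(-2 - 5 \cdot 0^{2}\right) + 3\right)^{2}\right) \left(-11\right) = \left(6 + \left(\left(-2 - 0\right) + 3\right)^{2}\right) \left(-11\right) = \left(6 + \left(\left(-2 + 0\right) + 3\right)^{2}\right) \left(-11\right) = \left(6 + \left(-2 + 3\right)^{2}\right) \left(-11\right) = \left(6 + 1^{2}\right) \left(-11\right) = \left(6 + 1\right) \left(-11\right) = 7 \left(-11\right) = -77$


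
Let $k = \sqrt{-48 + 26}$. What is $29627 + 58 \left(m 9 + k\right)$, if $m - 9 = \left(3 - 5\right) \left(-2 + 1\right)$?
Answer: $35369 + 58 i \sqrt{22} \approx 35369.0 + 272.04 i$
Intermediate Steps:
$m = 11$ ($m = 9 + \left(3 - 5\right) \left(-2 + 1\right) = 9 - -2 = 9 + 2 = 11$)
$k = i \sqrt{22}$ ($k = \sqrt{-22} = i \sqrt{22} \approx 4.6904 i$)
$29627 + 58 \left(m 9 + k\right) = 29627 + 58 \left(11 \cdot 9 + i \sqrt{22}\right) = 29627 + 58 \left(99 + i \sqrt{22}\right) = 29627 + \left(5742 + 58 i \sqrt{22}\right) = 35369 + 58 i \sqrt{22}$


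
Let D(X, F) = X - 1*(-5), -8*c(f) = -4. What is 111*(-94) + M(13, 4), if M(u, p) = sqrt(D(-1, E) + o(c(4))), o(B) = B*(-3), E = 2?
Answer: -10434 + sqrt(10)/2 ≈ -10432.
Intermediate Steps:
c(f) = 1/2 (c(f) = -1/8*(-4) = 1/2)
D(X, F) = 5 + X (D(X, F) = X + 5 = 5 + X)
o(B) = -3*B
M(u, p) = sqrt(10)/2 (M(u, p) = sqrt((5 - 1) - 3*1/2) = sqrt(4 - 3/2) = sqrt(5/2) = sqrt(10)/2)
111*(-94) + M(13, 4) = 111*(-94) + sqrt(10)/2 = -10434 + sqrt(10)/2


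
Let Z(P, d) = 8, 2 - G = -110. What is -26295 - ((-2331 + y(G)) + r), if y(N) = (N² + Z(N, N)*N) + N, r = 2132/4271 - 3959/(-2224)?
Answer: -356375029721/9498704 ≈ -37518.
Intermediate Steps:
G = 112 (G = 2 - 1*(-110) = 2 + 110 = 112)
r = 21650457/9498704 (r = 2132*(1/4271) - 3959*(-1/2224) = 2132/4271 + 3959/2224 = 21650457/9498704 ≈ 2.2793)
y(N) = N² + 9*N (y(N) = (N² + 8*N) + N = N² + 9*N)
-26295 - ((-2331 + y(G)) + r) = -26295 - ((-2331 + 112*(9 + 112)) + 21650457/9498704) = -26295 - ((-2331 + 112*121) + 21650457/9498704) = -26295 - ((-2331 + 13552) + 21650457/9498704) = -26295 - (11221 + 21650457/9498704) = -26295 - 1*106606608041/9498704 = -26295 - 106606608041/9498704 = -356375029721/9498704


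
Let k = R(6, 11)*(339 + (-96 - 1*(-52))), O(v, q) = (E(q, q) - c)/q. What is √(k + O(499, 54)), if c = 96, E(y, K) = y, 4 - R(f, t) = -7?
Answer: √29198/3 ≈ 56.958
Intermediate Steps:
R(f, t) = 11 (R(f, t) = 4 - 1*(-7) = 4 + 7 = 11)
O(v, q) = (-96 + q)/q (O(v, q) = (q - 1*96)/q = (q - 96)/q = (-96 + q)/q)
k = 3245 (k = 11*(339 + (-96 - 1*(-52))) = 11*(339 + (-96 + 52)) = 11*(339 - 44) = 11*295 = 3245)
√(k + O(499, 54)) = √(3245 + (-96 + 54)/54) = √(3245 + (1/54)*(-42)) = √(3245 - 7/9) = √(29198/9) = √29198/3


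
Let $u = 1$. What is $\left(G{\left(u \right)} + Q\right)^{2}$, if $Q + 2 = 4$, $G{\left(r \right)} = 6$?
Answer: $64$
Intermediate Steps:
$Q = 2$ ($Q = -2 + 4 = 2$)
$\left(G{\left(u \right)} + Q\right)^{2} = \left(6 + 2\right)^{2} = 8^{2} = 64$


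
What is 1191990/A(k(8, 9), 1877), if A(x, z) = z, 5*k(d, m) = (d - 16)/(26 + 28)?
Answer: 1191990/1877 ≈ 635.05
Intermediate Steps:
k(d, m) = -8/135 + d/270 (k(d, m) = ((d - 16)/(26 + 28))/5 = ((-16 + d)/54)/5 = ((-16 + d)*(1/54))/5 = (-8/27 + d/54)/5 = -8/135 + d/270)
1191990/A(k(8, 9), 1877) = 1191990/1877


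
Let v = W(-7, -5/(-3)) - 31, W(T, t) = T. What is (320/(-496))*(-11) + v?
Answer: -958/31 ≈ -30.903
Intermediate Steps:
v = -38 (v = -7 - 31 = -38)
(320/(-496))*(-11) + v = (320/(-496))*(-11) - 38 = (320*(-1/496))*(-11) - 38 = -20/31*(-11) - 38 = 220/31 - 38 = -958/31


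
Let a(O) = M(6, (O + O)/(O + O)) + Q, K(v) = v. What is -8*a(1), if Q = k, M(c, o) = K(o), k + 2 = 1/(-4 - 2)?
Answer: 28/3 ≈ 9.3333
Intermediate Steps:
k = -13/6 (k = -2 + 1/(-4 - 2) = -2 + 1/(-6) = -2 - ⅙ = -13/6 ≈ -2.1667)
M(c, o) = o
Q = -13/6 ≈ -2.1667
a(O) = -7/6 (a(O) = (O + O)/(O + O) - 13/6 = (2*O)/((2*O)) - 13/6 = (2*O)*(1/(2*O)) - 13/6 = 1 - 13/6 = -7/6)
-8*a(1) = -8*(-7/6) = 28/3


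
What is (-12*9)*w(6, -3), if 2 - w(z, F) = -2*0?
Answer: -216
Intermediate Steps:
w(z, F) = 2 (w(z, F) = 2 - (-2)*0 = 2 - 1*0 = 2 + 0 = 2)
(-12*9)*w(6, -3) = -12*9*2 = -108*2 = -216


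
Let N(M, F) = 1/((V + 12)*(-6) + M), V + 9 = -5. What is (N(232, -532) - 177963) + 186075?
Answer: 1979329/244 ≈ 8112.0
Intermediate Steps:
V = -14 (V = -9 - 5 = -14)
N(M, F) = 1/(12 + M) (N(M, F) = 1/((-14 + 12)*(-6) + M) = 1/(-2*(-6) + M) = 1/(12 + M))
(N(232, -532) - 177963) + 186075 = (1/(12 + 232) - 177963) + 186075 = (1/244 - 177963) + 186075 = -43422971/244 + 186075 = 1979329/244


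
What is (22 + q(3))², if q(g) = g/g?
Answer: 529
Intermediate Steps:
q(g) = 1
(22 + q(3))² = (22 + 1)² = 23² = 529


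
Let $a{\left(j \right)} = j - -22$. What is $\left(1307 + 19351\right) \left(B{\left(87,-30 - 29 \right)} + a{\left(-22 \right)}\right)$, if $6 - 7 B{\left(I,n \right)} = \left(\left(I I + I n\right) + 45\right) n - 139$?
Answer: $432413256$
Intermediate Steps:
$B{\left(I,n \right)} = \frac{145}{7} - \frac{n \left(45 + I^{2} + I n\right)}{7}$ ($B{\left(I,n \right)} = \frac{6}{7} - \frac{\left(\left(I I + I n\right) + 45\right) n - 139}{7} = \frac{6}{7} - \frac{\left(\left(I^{2} + I n\right) + 45\right) n - 139}{7} = \frac{6}{7} - \frac{\left(45 + I^{2} + I n\right) n - 139}{7} = \frac{6}{7} - \frac{n \left(45 + I^{2} + I n\right) - 139}{7} = \frac{6}{7} - \frac{-139 + n \left(45 + I^{2} + I n\right)}{7} = \frac{6}{7} - \left(- \frac{139}{7} + \frac{n \left(45 + I^{2} + I n\right)}{7}\right) = \frac{145}{7} - \frac{n \left(45 + I^{2} + I n\right)}{7}$)
$a{\left(j \right)} = 22 + j$ ($a{\left(j \right)} = j + 22 = 22 + j$)
$\left(1307 + 19351\right) \left(B{\left(87,-30 - 29 \right)} + a{\left(-22 \right)}\right) = \left(1307 + 19351\right) \left(\left(\frac{145}{7} - \frac{45 \left(-30 - 29\right)}{7} - \frac{87 \left(-30 - 29\right)^{2}}{7} - \frac{\left(-30 - 29\right) 87^{2}}{7}\right) + \left(22 - 22\right)\right) = 20658 \left(\left(\frac{145}{7} - \frac{45 \left(-30 - 29\right)}{7} - \frac{87 \left(-30 - 29\right)^{2}}{7} - \frac{1}{7} \left(-30 - 29\right) 7569\right) + 0\right) = 20658 \left(\left(\frac{145}{7} - - \frac{2655}{7} - \frac{87 \left(-59\right)^{2}}{7} - \left(- \frac{59}{7}\right) 7569\right) + 0\right) = 20658 \left(\left(\frac{145}{7} + \frac{2655}{7} - \frac{87}{7} \cdot 3481 + \frac{446571}{7}\right) + 0\right) = 20658 \left(\left(\frac{145}{7} + \frac{2655}{7} - \frac{302847}{7} + \frac{446571}{7}\right) + 0\right) = 20658 \left(20932 + 0\right) = 20658 \cdot 20932 = 432413256$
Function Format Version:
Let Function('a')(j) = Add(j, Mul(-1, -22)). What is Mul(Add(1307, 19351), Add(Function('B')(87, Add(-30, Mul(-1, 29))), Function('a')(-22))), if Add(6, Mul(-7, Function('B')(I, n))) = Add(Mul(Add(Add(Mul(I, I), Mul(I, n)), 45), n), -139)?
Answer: 432413256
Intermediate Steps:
Function('B')(I, n) = Add(Rational(145, 7), Mul(Rational(-1, 7), n, Add(45, Pow(I, 2), Mul(I, n)))) (Function('B')(I, n) = Add(Rational(6, 7), Mul(Rational(-1, 7), Add(Mul(Add(Add(Mul(I, I), Mul(I, n)), 45), n), -139))) = Add(Rational(6, 7), Mul(Rational(-1, 7), Add(Mul(Add(Add(Pow(I, 2), Mul(I, n)), 45), n), -139))) = Add(Rational(6, 7), Mul(Rational(-1, 7), Add(Mul(Add(45, Pow(I, 2), Mul(I, n)), n), -139))) = Add(Rational(6, 7), Mul(Rational(-1, 7), Add(Mul(n, Add(45, Pow(I, 2), Mul(I, n))), -139))) = Add(Rational(6, 7), Mul(Rational(-1, 7), Add(-139, Mul(n, Add(45, Pow(I, 2), Mul(I, n)))))) = Add(Rational(6, 7), Add(Rational(139, 7), Mul(Rational(-1, 7), n, Add(45, Pow(I, 2), Mul(I, n))))) = Add(Rational(145, 7), Mul(Rational(-1, 7), n, Add(45, Pow(I, 2), Mul(I, n)))))
Function('a')(j) = Add(22, j) (Function('a')(j) = Add(j, 22) = Add(22, j))
Mul(Add(1307, 19351), Add(Function('B')(87, Add(-30, Mul(-1, 29))), Function('a')(-22))) = Mul(Add(1307, 19351), Add(Add(Rational(145, 7), Mul(Rational(-45, 7), Add(-30, Mul(-1, 29))), Mul(Rational(-1, 7), 87, Pow(Add(-30, Mul(-1, 29)), 2)), Mul(Rational(-1, 7), Add(-30, Mul(-1, 29)), Pow(87, 2))), Add(22, -22))) = Mul(20658, Add(Add(Rational(145, 7), Mul(Rational(-45, 7), Add(-30, -29)), Mul(Rational(-1, 7), 87, Pow(Add(-30, -29), 2)), Mul(Rational(-1, 7), Add(-30, -29), 7569)), 0)) = Mul(20658, Add(Add(Rational(145, 7), Mul(Rational(-45, 7), -59), Mul(Rational(-1, 7), 87, Pow(-59, 2)), Mul(Rational(-1, 7), -59, 7569)), 0)) = Mul(20658, Add(Add(Rational(145, 7), Rational(2655, 7), Mul(Rational(-1, 7), 87, 3481), Rational(446571, 7)), 0)) = Mul(20658, Add(Add(Rational(145, 7), Rational(2655, 7), Rational(-302847, 7), Rational(446571, 7)), 0)) = Mul(20658, Add(20932, 0)) = Mul(20658, 20932) = 432413256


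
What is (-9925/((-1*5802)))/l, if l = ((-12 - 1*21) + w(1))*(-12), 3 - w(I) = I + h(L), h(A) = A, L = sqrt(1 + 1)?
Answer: 307675/66769416 - 9925*sqrt(2)/66769416 ≈ 0.0043978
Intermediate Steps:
L = sqrt(2) ≈ 1.4142
w(I) = 3 - I - sqrt(2) (w(I) = 3 - (I + sqrt(2)) = 3 + (-I - sqrt(2)) = 3 - I - sqrt(2))
l = 372 + 12*sqrt(2) (l = ((-12 - 1*21) + (3 - 1*1 - sqrt(2)))*(-12) = ((-12 - 21) + (3 - 1 - sqrt(2)))*(-12) = (-33 + (2 - sqrt(2)))*(-12) = (-31 - sqrt(2))*(-12) = 372 + 12*sqrt(2) ≈ 388.97)
(-9925/((-1*5802)))/l = (-9925/((-1*5802)))/(372 + 12*sqrt(2)) = (-9925/(-5802))/(372 + 12*sqrt(2)) = (-9925*(-1/5802))/(372 + 12*sqrt(2)) = 9925/(5802*(372 + 12*sqrt(2)))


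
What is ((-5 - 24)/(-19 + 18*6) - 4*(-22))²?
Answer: 60886809/7921 ≈ 7686.8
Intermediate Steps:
((-5 - 24)/(-19 + 18*6) - 4*(-22))² = (-29/(-19 + 108) + 88)² = (-29/89 + 88)² = (7803/89)² = 60886809/7921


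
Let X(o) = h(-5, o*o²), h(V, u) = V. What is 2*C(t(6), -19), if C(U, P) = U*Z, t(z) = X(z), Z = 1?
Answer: -10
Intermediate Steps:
X(o) = -5
t(z) = -5
C(U, P) = U (C(U, P) = U*1 = U)
2*C(t(6), -19) = 2*(-5) = -10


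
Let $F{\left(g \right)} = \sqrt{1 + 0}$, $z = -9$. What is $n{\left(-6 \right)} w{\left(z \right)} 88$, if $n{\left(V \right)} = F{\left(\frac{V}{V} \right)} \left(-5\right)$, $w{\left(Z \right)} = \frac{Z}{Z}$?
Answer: $-440$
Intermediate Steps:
$w{\left(Z \right)} = 1$
$F{\left(g \right)} = 1$ ($F{\left(g \right)} = \sqrt{1} = 1$)
$n{\left(V \right)} = -5$ ($n{\left(V \right)} = 1 \left(-5\right) = -5$)
$n{\left(-6 \right)} w{\left(z \right)} 88 = \left(-5\right) 1 \cdot 88 = \left(-5\right) 88 = -440$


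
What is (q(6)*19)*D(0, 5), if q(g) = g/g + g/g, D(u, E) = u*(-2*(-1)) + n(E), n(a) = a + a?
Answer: 380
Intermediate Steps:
n(a) = 2*a
D(u, E) = 2*E + 2*u (D(u, E) = u*(-2*(-1)) + 2*E = u*2 + 2*E = 2*u + 2*E = 2*E + 2*u)
q(g) = 2 (q(g) = 1 + 1 = 2)
(q(6)*19)*D(0, 5) = (2*19)*(2*5 + 2*0) = 38*(10 + 0) = 38*10 = 380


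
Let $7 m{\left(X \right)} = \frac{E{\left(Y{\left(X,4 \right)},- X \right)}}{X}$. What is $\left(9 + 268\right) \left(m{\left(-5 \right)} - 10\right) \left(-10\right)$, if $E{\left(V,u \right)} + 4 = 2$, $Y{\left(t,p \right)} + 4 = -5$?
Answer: $\frac{192792}{7} \approx 27542.0$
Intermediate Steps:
$Y{\left(t,p \right)} = -9$ ($Y{\left(t,p \right)} = -4 - 5 = -9$)
$E{\left(V,u \right)} = -2$ ($E{\left(V,u \right)} = -4 + 2 = -2$)
$m{\left(X \right)} = - \frac{2}{7 X}$ ($m{\left(X \right)} = \frac{\left(-2\right) \frac{1}{X}}{7} = - \frac{2}{7 X}$)
$\left(9 + 268\right) \left(m{\left(-5 \right)} - 10\right) \left(-10\right) = \left(9 + 268\right) \left(- \frac{2}{7 \left(-5\right)} - 10\right) \left(-10\right) = 277 \left(\left(- \frac{2}{7}\right) \left(- \frac{1}{5}\right) - 10\right) \left(-10\right) = 277 \left(\frac{2}{35} - 10\right) \left(-10\right) = 277 \left(\left(- \frac{348}{35}\right) \left(-10\right)\right) = 277 \cdot \frac{696}{7} = \frac{192792}{7}$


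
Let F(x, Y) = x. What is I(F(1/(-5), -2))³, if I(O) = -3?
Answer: -27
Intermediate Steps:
I(F(1/(-5), -2))³ = (-3)³ = -27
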